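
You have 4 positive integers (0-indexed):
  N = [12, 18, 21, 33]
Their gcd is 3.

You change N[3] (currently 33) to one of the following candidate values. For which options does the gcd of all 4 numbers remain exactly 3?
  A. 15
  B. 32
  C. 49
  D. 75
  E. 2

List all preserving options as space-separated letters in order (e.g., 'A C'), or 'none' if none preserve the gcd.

Old gcd = 3; gcd of others (without N[3]) = 3
New gcd for candidate v: gcd(3, v). Preserves old gcd iff gcd(3, v) = 3.
  Option A: v=15, gcd(3,15)=3 -> preserves
  Option B: v=32, gcd(3,32)=1 -> changes
  Option C: v=49, gcd(3,49)=1 -> changes
  Option D: v=75, gcd(3,75)=3 -> preserves
  Option E: v=2, gcd(3,2)=1 -> changes

Answer: A D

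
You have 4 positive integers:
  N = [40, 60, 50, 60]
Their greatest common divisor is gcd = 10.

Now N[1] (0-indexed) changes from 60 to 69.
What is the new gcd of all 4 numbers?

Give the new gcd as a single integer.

Answer: 1

Derivation:
Numbers: [40, 60, 50, 60], gcd = 10
Change: index 1, 60 -> 69
gcd of the OTHER numbers (without index 1): gcd([40, 50, 60]) = 10
New gcd = gcd(g_others, new_val) = gcd(10, 69) = 1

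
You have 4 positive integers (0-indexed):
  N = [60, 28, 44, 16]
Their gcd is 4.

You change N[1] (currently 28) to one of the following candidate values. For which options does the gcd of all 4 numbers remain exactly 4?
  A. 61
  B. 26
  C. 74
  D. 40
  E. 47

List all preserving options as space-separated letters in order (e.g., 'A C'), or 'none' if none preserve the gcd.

Old gcd = 4; gcd of others (without N[1]) = 4
New gcd for candidate v: gcd(4, v). Preserves old gcd iff gcd(4, v) = 4.
  Option A: v=61, gcd(4,61)=1 -> changes
  Option B: v=26, gcd(4,26)=2 -> changes
  Option C: v=74, gcd(4,74)=2 -> changes
  Option D: v=40, gcd(4,40)=4 -> preserves
  Option E: v=47, gcd(4,47)=1 -> changes

Answer: D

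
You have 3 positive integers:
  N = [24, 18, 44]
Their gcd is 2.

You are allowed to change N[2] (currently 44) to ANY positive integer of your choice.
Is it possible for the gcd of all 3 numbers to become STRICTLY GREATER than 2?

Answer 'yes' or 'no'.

Current gcd = 2
gcd of all OTHER numbers (without N[2]=44): gcd([24, 18]) = 6
The new gcd after any change is gcd(6, new_value).
This can be at most 6.
Since 6 > old gcd 2, the gcd CAN increase (e.g., set N[2] = 6).

Answer: yes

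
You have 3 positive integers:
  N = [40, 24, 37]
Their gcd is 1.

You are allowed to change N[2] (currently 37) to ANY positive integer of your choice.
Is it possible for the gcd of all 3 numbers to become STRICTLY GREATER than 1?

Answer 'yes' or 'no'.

Answer: yes

Derivation:
Current gcd = 1
gcd of all OTHER numbers (without N[2]=37): gcd([40, 24]) = 8
The new gcd after any change is gcd(8, new_value).
This can be at most 8.
Since 8 > old gcd 1, the gcd CAN increase (e.g., set N[2] = 8).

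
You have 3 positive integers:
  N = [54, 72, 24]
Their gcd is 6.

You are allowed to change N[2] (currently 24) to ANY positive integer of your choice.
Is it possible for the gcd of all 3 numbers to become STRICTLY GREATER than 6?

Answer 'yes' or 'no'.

Answer: yes

Derivation:
Current gcd = 6
gcd of all OTHER numbers (without N[2]=24): gcd([54, 72]) = 18
The new gcd after any change is gcd(18, new_value).
This can be at most 18.
Since 18 > old gcd 6, the gcd CAN increase (e.g., set N[2] = 18).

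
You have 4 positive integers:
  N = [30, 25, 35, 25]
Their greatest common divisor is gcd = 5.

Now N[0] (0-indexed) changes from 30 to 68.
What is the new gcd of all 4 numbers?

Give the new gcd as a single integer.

Answer: 1

Derivation:
Numbers: [30, 25, 35, 25], gcd = 5
Change: index 0, 30 -> 68
gcd of the OTHER numbers (without index 0): gcd([25, 35, 25]) = 5
New gcd = gcd(g_others, new_val) = gcd(5, 68) = 1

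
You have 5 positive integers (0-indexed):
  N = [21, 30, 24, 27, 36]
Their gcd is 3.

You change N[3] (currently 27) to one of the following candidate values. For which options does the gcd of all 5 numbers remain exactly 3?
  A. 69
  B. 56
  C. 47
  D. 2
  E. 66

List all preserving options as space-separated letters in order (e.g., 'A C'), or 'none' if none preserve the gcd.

Old gcd = 3; gcd of others (without N[3]) = 3
New gcd for candidate v: gcd(3, v). Preserves old gcd iff gcd(3, v) = 3.
  Option A: v=69, gcd(3,69)=3 -> preserves
  Option B: v=56, gcd(3,56)=1 -> changes
  Option C: v=47, gcd(3,47)=1 -> changes
  Option D: v=2, gcd(3,2)=1 -> changes
  Option E: v=66, gcd(3,66)=3 -> preserves

Answer: A E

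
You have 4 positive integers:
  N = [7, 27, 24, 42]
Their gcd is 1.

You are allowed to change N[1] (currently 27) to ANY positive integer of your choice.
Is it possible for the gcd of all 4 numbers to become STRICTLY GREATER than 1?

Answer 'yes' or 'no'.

Current gcd = 1
gcd of all OTHER numbers (without N[1]=27): gcd([7, 24, 42]) = 1
The new gcd after any change is gcd(1, new_value).
This can be at most 1.
Since 1 = old gcd 1, the gcd can only stay the same or decrease.

Answer: no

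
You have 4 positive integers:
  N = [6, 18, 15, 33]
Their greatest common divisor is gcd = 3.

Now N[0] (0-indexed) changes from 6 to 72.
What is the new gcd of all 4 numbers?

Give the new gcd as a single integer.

Answer: 3

Derivation:
Numbers: [6, 18, 15, 33], gcd = 3
Change: index 0, 6 -> 72
gcd of the OTHER numbers (without index 0): gcd([18, 15, 33]) = 3
New gcd = gcd(g_others, new_val) = gcd(3, 72) = 3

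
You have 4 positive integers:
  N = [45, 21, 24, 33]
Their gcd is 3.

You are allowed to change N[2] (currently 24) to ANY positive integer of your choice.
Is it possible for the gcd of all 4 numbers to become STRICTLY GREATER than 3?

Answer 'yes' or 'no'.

Answer: no

Derivation:
Current gcd = 3
gcd of all OTHER numbers (without N[2]=24): gcd([45, 21, 33]) = 3
The new gcd after any change is gcd(3, new_value).
This can be at most 3.
Since 3 = old gcd 3, the gcd can only stay the same or decrease.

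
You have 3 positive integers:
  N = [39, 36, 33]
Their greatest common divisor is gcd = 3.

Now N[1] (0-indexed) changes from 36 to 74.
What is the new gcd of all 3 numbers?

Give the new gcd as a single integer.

Answer: 1

Derivation:
Numbers: [39, 36, 33], gcd = 3
Change: index 1, 36 -> 74
gcd of the OTHER numbers (without index 1): gcd([39, 33]) = 3
New gcd = gcd(g_others, new_val) = gcd(3, 74) = 1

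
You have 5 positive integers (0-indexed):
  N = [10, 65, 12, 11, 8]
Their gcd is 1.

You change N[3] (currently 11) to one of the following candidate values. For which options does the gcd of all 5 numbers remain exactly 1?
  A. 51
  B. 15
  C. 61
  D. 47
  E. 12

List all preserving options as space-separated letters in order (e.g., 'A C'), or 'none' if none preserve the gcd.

Old gcd = 1; gcd of others (without N[3]) = 1
New gcd for candidate v: gcd(1, v). Preserves old gcd iff gcd(1, v) = 1.
  Option A: v=51, gcd(1,51)=1 -> preserves
  Option B: v=15, gcd(1,15)=1 -> preserves
  Option C: v=61, gcd(1,61)=1 -> preserves
  Option D: v=47, gcd(1,47)=1 -> preserves
  Option E: v=12, gcd(1,12)=1 -> preserves

Answer: A B C D E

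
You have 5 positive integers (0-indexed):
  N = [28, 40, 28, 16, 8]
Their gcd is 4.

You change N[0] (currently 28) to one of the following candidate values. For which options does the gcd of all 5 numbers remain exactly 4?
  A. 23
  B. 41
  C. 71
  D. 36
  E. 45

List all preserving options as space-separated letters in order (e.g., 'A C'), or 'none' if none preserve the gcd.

Answer: D

Derivation:
Old gcd = 4; gcd of others (without N[0]) = 4
New gcd for candidate v: gcd(4, v). Preserves old gcd iff gcd(4, v) = 4.
  Option A: v=23, gcd(4,23)=1 -> changes
  Option B: v=41, gcd(4,41)=1 -> changes
  Option C: v=71, gcd(4,71)=1 -> changes
  Option D: v=36, gcd(4,36)=4 -> preserves
  Option E: v=45, gcd(4,45)=1 -> changes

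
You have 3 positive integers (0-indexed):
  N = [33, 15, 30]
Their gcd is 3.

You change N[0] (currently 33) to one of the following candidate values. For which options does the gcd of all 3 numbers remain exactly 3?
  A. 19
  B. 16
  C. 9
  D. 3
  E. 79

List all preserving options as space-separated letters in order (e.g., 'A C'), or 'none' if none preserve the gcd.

Answer: C D

Derivation:
Old gcd = 3; gcd of others (without N[0]) = 15
New gcd for candidate v: gcd(15, v). Preserves old gcd iff gcd(15, v) = 3.
  Option A: v=19, gcd(15,19)=1 -> changes
  Option B: v=16, gcd(15,16)=1 -> changes
  Option C: v=9, gcd(15,9)=3 -> preserves
  Option D: v=3, gcd(15,3)=3 -> preserves
  Option E: v=79, gcd(15,79)=1 -> changes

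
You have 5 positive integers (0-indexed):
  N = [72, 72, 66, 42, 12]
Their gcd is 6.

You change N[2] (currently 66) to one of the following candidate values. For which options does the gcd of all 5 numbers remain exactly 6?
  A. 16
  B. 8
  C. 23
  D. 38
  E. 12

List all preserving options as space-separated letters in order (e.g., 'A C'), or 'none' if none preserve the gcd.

Answer: E

Derivation:
Old gcd = 6; gcd of others (without N[2]) = 6
New gcd for candidate v: gcd(6, v). Preserves old gcd iff gcd(6, v) = 6.
  Option A: v=16, gcd(6,16)=2 -> changes
  Option B: v=8, gcd(6,8)=2 -> changes
  Option C: v=23, gcd(6,23)=1 -> changes
  Option D: v=38, gcd(6,38)=2 -> changes
  Option E: v=12, gcd(6,12)=6 -> preserves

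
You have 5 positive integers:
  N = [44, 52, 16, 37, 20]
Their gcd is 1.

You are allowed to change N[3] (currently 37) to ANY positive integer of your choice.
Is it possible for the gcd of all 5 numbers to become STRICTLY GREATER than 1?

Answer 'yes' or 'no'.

Answer: yes

Derivation:
Current gcd = 1
gcd of all OTHER numbers (without N[3]=37): gcd([44, 52, 16, 20]) = 4
The new gcd after any change is gcd(4, new_value).
This can be at most 4.
Since 4 > old gcd 1, the gcd CAN increase (e.g., set N[3] = 4).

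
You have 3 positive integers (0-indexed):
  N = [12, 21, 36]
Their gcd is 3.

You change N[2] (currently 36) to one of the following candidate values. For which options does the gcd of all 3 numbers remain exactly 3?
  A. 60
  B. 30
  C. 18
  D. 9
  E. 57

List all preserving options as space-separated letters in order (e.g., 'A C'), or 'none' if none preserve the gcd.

Old gcd = 3; gcd of others (without N[2]) = 3
New gcd for candidate v: gcd(3, v). Preserves old gcd iff gcd(3, v) = 3.
  Option A: v=60, gcd(3,60)=3 -> preserves
  Option B: v=30, gcd(3,30)=3 -> preserves
  Option C: v=18, gcd(3,18)=3 -> preserves
  Option D: v=9, gcd(3,9)=3 -> preserves
  Option E: v=57, gcd(3,57)=3 -> preserves

Answer: A B C D E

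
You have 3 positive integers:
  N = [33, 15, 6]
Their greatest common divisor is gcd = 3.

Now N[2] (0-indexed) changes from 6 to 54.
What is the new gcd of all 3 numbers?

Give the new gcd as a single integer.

Numbers: [33, 15, 6], gcd = 3
Change: index 2, 6 -> 54
gcd of the OTHER numbers (without index 2): gcd([33, 15]) = 3
New gcd = gcd(g_others, new_val) = gcd(3, 54) = 3

Answer: 3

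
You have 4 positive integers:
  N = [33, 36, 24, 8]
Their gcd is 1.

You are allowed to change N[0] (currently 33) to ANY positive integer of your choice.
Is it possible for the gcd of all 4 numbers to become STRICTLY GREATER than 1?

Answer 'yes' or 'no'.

Current gcd = 1
gcd of all OTHER numbers (without N[0]=33): gcd([36, 24, 8]) = 4
The new gcd after any change is gcd(4, new_value).
This can be at most 4.
Since 4 > old gcd 1, the gcd CAN increase (e.g., set N[0] = 4).

Answer: yes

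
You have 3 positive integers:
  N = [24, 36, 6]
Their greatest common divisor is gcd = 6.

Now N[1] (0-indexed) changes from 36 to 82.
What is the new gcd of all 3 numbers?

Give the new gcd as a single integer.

Answer: 2

Derivation:
Numbers: [24, 36, 6], gcd = 6
Change: index 1, 36 -> 82
gcd of the OTHER numbers (without index 1): gcd([24, 6]) = 6
New gcd = gcd(g_others, new_val) = gcd(6, 82) = 2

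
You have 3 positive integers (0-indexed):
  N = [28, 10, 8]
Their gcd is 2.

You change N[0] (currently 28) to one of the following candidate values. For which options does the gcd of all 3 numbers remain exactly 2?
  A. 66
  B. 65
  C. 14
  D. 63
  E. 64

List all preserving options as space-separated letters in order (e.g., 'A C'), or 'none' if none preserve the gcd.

Answer: A C E

Derivation:
Old gcd = 2; gcd of others (without N[0]) = 2
New gcd for candidate v: gcd(2, v). Preserves old gcd iff gcd(2, v) = 2.
  Option A: v=66, gcd(2,66)=2 -> preserves
  Option B: v=65, gcd(2,65)=1 -> changes
  Option C: v=14, gcd(2,14)=2 -> preserves
  Option D: v=63, gcd(2,63)=1 -> changes
  Option E: v=64, gcd(2,64)=2 -> preserves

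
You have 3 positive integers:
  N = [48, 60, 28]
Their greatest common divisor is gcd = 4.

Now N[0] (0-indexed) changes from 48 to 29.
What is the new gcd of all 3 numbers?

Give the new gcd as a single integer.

Numbers: [48, 60, 28], gcd = 4
Change: index 0, 48 -> 29
gcd of the OTHER numbers (without index 0): gcd([60, 28]) = 4
New gcd = gcd(g_others, new_val) = gcd(4, 29) = 1

Answer: 1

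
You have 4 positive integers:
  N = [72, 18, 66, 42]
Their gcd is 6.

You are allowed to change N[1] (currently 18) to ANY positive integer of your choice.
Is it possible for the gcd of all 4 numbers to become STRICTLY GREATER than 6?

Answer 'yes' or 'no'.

Answer: no

Derivation:
Current gcd = 6
gcd of all OTHER numbers (without N[1]=18): gcd([72, 66, 42]) = 6
The new gcd after any change is gcd(6, new_value).
This can be at most 6.
Since 6 = old gcd 6, the gcd can only stay the same or decrease.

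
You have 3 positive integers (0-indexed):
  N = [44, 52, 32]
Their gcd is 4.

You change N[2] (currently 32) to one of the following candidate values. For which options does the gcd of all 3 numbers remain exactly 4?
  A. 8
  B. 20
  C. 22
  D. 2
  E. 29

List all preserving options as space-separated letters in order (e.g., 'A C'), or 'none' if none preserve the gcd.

Old gcd = 4; gcd of others (without N[2]) = 4
New gcd for candidate v: gcd(4, v). Preserves old gcd iff gcd(4, v) = 4.
  Option A: v=8, gcd(4,8)=4 -> preserves
  Option B: v=20, gcd(4,20)=4 -> preserves
  Option C: v=22, gcd(4,22)=2 -> changes
  Option D: v=2, gcd(4,2)=2 -> changes
  Option E: v=29, gcd(4,29)=1 -> changes

Answer: A B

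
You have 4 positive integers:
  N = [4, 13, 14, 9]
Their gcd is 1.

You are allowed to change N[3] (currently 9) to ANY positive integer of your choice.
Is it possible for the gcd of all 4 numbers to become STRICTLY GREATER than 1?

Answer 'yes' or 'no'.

Current gcd = 1
gcd of all OTHER numbers (without N[3]=9): gcd([4, 13, 14]) = 1
The new gcd after any change is gcd(1, new_value).
This can be at most 1.
Since 1 = old gcd 1, the gcd can only stay the same or decrease.

Answer: no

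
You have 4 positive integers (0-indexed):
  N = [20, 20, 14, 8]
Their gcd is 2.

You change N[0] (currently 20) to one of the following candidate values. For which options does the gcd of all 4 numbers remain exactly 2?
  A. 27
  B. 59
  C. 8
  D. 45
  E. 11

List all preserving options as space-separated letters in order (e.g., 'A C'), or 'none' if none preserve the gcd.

Answer: C

Derivation:
Old gcd = 2; gcd of others (without N[0]) = 2
New gcd for candidate v: gcd(2, v). Preserves old gcd iff gcd(2, v) = 2.
  Option A: v=27, gcd(2,27)=1 -> changes
  Option B: v=59, gcd(2,59)=1 -> changes
  Option C: v=8, gcd(2,8)=2 -> preserves
  Option D: v=45, gcd(2,45)=1 -> changes
  Option E: v=11, gcd(2,11)=1 -> changes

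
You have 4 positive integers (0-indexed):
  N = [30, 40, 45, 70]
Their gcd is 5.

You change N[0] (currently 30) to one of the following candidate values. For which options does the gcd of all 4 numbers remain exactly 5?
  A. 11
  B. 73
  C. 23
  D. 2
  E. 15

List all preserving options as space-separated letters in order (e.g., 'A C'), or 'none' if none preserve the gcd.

Old gcd = 5; gcd of others (without N[0]) = 5
New gcd for candidate v: gcd(5, v). Preserves old gcd iff gcd(5, v) = 5.
  Option A: v=11, gcd(5,11)=1 -> changes
  Option B: v=73, gcd(5,73)=1 -> changes
  Option C: v=23, gcd(5,23)=1 -> changes
  Option D: v=2, gcd(5,2)=1 -> changes
  Option E: v=15, gcd(5,15)=5 -> preserves

Answer: E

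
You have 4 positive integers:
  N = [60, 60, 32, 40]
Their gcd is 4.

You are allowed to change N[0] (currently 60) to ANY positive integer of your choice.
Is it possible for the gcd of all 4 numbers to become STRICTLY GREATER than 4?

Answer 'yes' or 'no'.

Current gcd = 4
gcd of all OTHER numbers (without N[0]=60): gcd([60, 32, 40]) = 4
The new gcd after any change is gcd(4, new_value).
This can be at most 4.
Since 4 = old gcd 4, the gcd can only stay the same or decrease.

Answer: no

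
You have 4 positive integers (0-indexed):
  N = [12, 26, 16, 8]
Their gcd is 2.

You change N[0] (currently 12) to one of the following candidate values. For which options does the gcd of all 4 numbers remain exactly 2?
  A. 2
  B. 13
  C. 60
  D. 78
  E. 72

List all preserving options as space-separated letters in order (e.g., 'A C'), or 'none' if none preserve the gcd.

Old gcd = 2; gcd of others (without N[0]) = 2
New gcd for candidate v: gcd(2, v). Preserves old gcd iff gcd(2, v) = 2.
  Option A: v=2, gcd(2,2)=2 -> preserves
  Option B: v=13, gcd(2,13)=1 -> changes
  Option C: v=60, gcd(2,60)=2 -> preserves
  Option D: v=78, gcd(2,78)=2 -> preserves
  Option E: v=72, gcd(2,72)=2 -> preserves

Answer: A C D E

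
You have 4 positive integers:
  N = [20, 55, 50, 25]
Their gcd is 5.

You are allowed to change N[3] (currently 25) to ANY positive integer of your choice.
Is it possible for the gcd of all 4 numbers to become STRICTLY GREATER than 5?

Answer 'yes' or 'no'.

Answer: no

Derivation:
Current gcd = 5
gcd of all OTHER numbers (without N[3]=25): gcd([20, 55, 50]) = 5
The new gcd after any change is gcd(5, new_value).
This can be at most 5.
Since 5 = old gcd 5, the gcd can only stay the same or decrease.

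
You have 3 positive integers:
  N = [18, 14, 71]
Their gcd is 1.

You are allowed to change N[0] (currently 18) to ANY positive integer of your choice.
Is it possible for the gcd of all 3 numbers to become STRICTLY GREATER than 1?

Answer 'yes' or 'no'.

Current gcd = 1
gcd of all OTHER numbers (without N[0]=18): gcd([14, 71]) = 1
The new gcd after any change is gcd(1, new_value).
This can be at most 1.
Since 1 = old gcd 1, the gcd can only stay the same or decrease.

Answer: no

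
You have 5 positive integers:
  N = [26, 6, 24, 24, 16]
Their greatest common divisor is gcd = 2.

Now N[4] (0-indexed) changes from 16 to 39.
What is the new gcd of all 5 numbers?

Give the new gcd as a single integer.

Numbers: [26, 6, 24, 24, 16], gcd = 2
Change: index 4, 16 -> 39
gcd of the OTHER numbers (without index 4): gcd([26, 6, 24, 24]) = 2
New gcd = gcd(g_others, new_val) = gcd(2, 39) = 1

Answer: 1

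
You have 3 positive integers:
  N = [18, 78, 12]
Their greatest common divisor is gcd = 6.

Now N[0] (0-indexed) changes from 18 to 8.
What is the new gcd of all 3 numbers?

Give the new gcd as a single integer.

Numbers: [18, 78, 12], gcd = 6
Change: index 0, 18 -> 8
gcd of the OTHER numbers (without index 0): gcd([78, 12]) = 6
New gcd = gcd(g_others, new_val) = gcd(6, 8) = 2

Answer: 2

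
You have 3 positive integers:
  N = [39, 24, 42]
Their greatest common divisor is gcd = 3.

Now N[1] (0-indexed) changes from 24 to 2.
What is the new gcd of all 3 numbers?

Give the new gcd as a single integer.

Answer: 1

Derivation:
Numbers: [39, 24, 42], gcd = 3
Change: index 1, 24 -> 2
gcd of the OTHER numbers (without index 1): gcd([39, 42]) = 3
New gcd = gcd(g_others, new_val) = gcd(3, 2) = 1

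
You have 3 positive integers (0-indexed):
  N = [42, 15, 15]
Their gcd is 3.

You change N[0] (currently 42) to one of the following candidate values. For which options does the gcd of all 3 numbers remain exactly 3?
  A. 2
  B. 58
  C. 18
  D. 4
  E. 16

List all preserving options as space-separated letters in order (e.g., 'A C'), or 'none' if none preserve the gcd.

Old gcd = 3; gcd of others (without N[0]) = 15
New gcd for candidate v: gcd(15, v). Preserves old gcd iff gcd(15, v) = 3.
  Option A: v=2, gcd(15,2)=1 -> changes
  Option B: v=58, gcd(15,58)=1 -> changes
  Option C: v=18, gcd(15,18)=3 -> preserves
  Option D: v=4, gcd(15,4)=1 -> changes
  Option E: v=16, gcd(15,16)=1 -> changes

Answer: C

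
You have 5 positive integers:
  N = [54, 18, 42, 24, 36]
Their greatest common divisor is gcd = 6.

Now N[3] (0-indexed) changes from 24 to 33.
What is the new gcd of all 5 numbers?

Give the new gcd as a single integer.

Answer: 3

Derivation:
Numbers: [54, 18, 42, 24, 36], gcd = 6
Change: index 3, 24 -> 33
gcd of the OTHER numbers (without index 3): gcd([54, 18, 42, 36]) = 6
New gcd = gcd(g_others, new_val) = gcd(6, 33) = 3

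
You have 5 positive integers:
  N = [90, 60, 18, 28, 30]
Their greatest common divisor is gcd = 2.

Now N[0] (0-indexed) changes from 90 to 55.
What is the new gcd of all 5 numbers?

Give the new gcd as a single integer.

Numbers: [90, 60, 18, 28, 30], gcd = 2
Change: index 0, 90 -> 55
gcd of the OTHER numbers (without index 0): gcd([60, 18, 28, 30]) = 2
New gcd = gcd(g_others, new_val) = gcd(2, 55) = 1

Answer: 1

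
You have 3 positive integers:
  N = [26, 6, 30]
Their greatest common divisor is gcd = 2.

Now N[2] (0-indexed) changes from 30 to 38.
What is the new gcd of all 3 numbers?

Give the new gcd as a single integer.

Numbers: [26, 6, 30], gcd = 2
Change: index 2, 30 -> 38
gcd of the OTHER numbers (without index 2): gcd([26, 6]) = 2
New gcd = gcd(g_others, new_val) = gcd(2, 38) = 2

Answer: 2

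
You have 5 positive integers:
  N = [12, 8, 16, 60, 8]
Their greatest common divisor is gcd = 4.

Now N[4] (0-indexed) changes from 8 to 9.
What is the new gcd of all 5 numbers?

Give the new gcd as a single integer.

Numbers: [12, 8, 16, 60, 8], gcd = 4
Change: index 4, 8 -> 9
gcd of the OTHER numbers (without index 4): gcd([12, 8, 16, 60]) = 4
New gcd = gcd(g_others, new_val) = gcd(4, 9) = 1

Answer: 1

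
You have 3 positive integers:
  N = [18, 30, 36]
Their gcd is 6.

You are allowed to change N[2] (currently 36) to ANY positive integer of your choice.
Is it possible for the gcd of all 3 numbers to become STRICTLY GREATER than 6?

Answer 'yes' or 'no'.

Answer: no

Derivation:
Current gcd = 6
gcd of all OTHER numbers (without N[2]=36): gcd([18, 30]) = 6
The new gcd after any change is gcd(6, new_value).
This can be at most 6.
Since 6 = old gcd 6, the gcd can only stay the same or decrease.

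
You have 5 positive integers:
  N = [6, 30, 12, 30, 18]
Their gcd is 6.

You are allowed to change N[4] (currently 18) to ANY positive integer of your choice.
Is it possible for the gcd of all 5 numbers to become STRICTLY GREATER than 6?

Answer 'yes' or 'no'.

Answer: no

Derivation:
Current gcd = 6
gcd of all OTHER numbers (without N[4]=18): gcd([6, 30, 12, 30]) = 6
The new gcd after any change is gcd(6, new_value).
This can be at most 6.
Since 6 = old gcd 6, the gcd can only stay the same or decrease.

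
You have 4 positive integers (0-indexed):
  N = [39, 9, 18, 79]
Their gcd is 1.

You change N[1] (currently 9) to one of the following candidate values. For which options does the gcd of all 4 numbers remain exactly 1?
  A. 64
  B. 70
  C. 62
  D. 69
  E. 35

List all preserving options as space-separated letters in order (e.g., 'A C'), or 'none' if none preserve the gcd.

Answer: A B C D E

Derivation:
Old gcd = 1; gcd of others (without N[1]) = 1
New gcd for candidate v: gcd(1, v). Preserves old gcd iff gcd(1, v) = 1.
  Option A: v=64, gcd(1,64)=1 -> preserves
  Option B: v=70, gcd(1,70)=1 -> preserves
  Option C: v=62, gcd(1,62)=1 -> preserves
  Option D: v=69, gcd(1,69)=1 -> preserves
  Option E: v=35, gcd(1,35)=1 -> preserves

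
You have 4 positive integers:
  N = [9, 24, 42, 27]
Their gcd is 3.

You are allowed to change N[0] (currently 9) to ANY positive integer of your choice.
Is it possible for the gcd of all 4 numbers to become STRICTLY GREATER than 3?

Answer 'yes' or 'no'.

Current gcd = 3
gcd of all OTHER numbers (without N[0]=9): gcd([24, 42, 27]) = 3
The new gcd after any change is gcd(3, new_value).
This can be at most 3.
Since 3 = old gcd 3, the gcd can only stay the same or decrease.

Answer: no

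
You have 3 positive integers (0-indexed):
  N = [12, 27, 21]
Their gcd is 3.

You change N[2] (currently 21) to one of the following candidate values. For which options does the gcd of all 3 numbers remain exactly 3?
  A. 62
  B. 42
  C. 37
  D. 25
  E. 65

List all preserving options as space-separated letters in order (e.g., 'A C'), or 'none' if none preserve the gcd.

Answer: B

Derivation:
Old gcd = 3; gcd of others (without N[2]) = 3
New gcd for candidate v: gcd(3, v). Preserves old gcd iff gcd(3, v) = 3.
  Option A: v=62, gcd(3,62)=1 -> changes
  Option B: v=42, gcd(3,42)=3 -> preserves
  Option C: v=37, gcd(3,37)=1 -> changes
  Option D: v=25, gcd(3,25)=1 -> changes
  Option E: v=65, gcd(3,65)=1 -> changes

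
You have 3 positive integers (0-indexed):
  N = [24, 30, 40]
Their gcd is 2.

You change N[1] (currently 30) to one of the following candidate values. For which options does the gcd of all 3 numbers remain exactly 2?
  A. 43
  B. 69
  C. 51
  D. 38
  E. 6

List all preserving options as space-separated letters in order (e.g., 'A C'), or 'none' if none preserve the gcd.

Answer: D E

Derivation:
Old gcd = 2; gcd of others (without N[1]) = 8
New gcd for candidate v: gcd(8, v). Preserves old gcd iff gcd(8, v) = 2.
  Option A: v=43, gcd(8,43)=1 -> changes
  Option B: v=69, gcd(8,69)=1 -> changes
  Option C: v=51, gcd(8,51)=1 -> changes
  Option D: v=38, gcd(8,38)=2 -> preserves
  Option E: v=6, gcd(8,6)=2 -> preserves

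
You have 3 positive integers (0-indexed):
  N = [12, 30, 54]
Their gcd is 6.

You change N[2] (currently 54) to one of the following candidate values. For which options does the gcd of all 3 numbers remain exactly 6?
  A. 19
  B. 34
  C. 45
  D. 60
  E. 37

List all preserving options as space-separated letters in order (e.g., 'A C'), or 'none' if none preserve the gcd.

Old gcd = 6; gcd of others (without N[2]) = 6
New gcd for candidate v: gcd(6, v). Preserves old gcd iff gcd(6, v) = 6.
  Option A: v=19, gcd(6,19)=1 -> changes
  Option B: v=34, gcd(6,34)=2 -> changes
  Option C: v=45, gcd(6,45)=3 -> changes
  Option D: v=60, gcd(6,60)=6 -> preserves
  Option E: v=37, gcd(6,37)=1 -> changes

Answer: D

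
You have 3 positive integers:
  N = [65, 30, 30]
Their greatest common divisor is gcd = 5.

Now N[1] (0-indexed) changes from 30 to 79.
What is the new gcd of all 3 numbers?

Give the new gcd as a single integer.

Numbers: [65, 30, 30], gcd = 5
Change: index 1, 30 -> 79
gcd of the OTHER numbers (without index 1): gcd([65, 30]) = 5
New gcd = gcd(g_others, new_val) = gcd(5, 79) = 1

Answer: 1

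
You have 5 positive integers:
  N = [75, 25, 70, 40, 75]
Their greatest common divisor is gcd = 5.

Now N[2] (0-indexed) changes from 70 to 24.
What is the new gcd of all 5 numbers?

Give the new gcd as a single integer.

Answer: 1

Derivation:
Numbers: [75, 25, 70, 40, 75], gcd = 5
Change: index 2, 70 -> 24
gcd of the OTHER numbers (without index 2): gcd([75, 25, 40, 75]) = 5
New gcd = gcd(g_others, new_val) = gcd(5, 24) = 1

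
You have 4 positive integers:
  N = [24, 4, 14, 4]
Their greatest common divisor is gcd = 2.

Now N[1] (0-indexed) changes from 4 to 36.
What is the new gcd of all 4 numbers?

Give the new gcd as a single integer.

Answer: 2

Derivation:
Numbers: [24, 4, 14, 4], gcd = 2
Change: index 1, 4 -> 36
gcd of the OTHER numbers (without index 1): gcd([24, 14, 4]) = 2
New gcd = gcd(g_others, new_val) = gcd(2, 36) = 2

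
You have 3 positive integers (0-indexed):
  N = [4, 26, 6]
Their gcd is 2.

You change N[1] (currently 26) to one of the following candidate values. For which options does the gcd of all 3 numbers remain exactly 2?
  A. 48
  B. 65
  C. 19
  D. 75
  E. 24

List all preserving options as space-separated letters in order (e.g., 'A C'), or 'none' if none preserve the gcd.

Answer: A E

Derivation:
Old gcd = 2; gcd of others (without N[1]) = 2
New gcd for candidate v: gcd(2, v). Preserves old gcd iff gcd(2, v) = 2.
  Option A: v=48, gcd(2,48)=2 -> preserves
  Option B: v=65, gcd(2,65)=1 -> changes
  Option C: v=19, gcd(2,19)=1 -> changes
  Option D: v=75, gcd(2,75)=1 -> changes
  Option E: v=24, gcd(2,24)=2 -> preserves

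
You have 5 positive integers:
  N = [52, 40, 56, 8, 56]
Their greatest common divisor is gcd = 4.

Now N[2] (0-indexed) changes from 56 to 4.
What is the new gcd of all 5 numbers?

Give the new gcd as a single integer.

Answer: 4

Derivation:
Numbers: [52, 40, 56, 8, 56], gcd = 4
Change: index 2, 56 -> 4
gcd of the OTHER numbers (without index 2): gcd([52, 40, 8, 56]) = 4
New gcd = gcd(g_others, new_val) = gcd(4, 4) = 4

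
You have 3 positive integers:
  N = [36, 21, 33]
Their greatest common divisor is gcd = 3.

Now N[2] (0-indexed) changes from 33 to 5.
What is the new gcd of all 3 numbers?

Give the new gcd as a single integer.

Answer: 1

Derivation:
Numbers: [36, 21, 33], gcd = 3
Change: index 2, 33 -> 5
gcd of the OTHER numbers (without index 2): gcd([36, 21]) = 3
New gcd = gcd(g_others, new_val) = gcd(3, 5) = 1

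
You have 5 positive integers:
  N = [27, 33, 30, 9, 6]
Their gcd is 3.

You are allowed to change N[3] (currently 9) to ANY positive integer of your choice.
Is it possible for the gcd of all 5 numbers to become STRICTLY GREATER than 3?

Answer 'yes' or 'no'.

Current gcd = 3
gcd of all OTHER numbers (without N[3]=9): gcd([27, 33, 30, 6]) = 3
The new gcd after any change is gcd(3, new_value).
This can be at most 3.
Since 3 = old gcd 3, the gcd can only stay the same or decrease.

Answer: no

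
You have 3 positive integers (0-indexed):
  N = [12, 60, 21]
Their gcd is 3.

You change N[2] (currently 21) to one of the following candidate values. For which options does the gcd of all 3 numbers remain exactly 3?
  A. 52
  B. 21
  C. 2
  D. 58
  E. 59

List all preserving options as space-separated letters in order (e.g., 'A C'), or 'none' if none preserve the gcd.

Answer: B

Derivation:
Old gcd = 3; gcd of others (without N[2]) = 12
New gcd for candidate v: gcd(12, v). Preserves old gcd iff gcd(12, v) = 3.
  Option A: v=52, gcd(12,52)=4 -> changes
  Option B: v=21, gcd(12,21)=3 -> preserves
  Option C: v=2, gcd(12,2)=2 -> changes
  Option D: v=58, gcd(12,58)=2 -> changes
  Option E: v=59, gcd(12,59)=1 -> changes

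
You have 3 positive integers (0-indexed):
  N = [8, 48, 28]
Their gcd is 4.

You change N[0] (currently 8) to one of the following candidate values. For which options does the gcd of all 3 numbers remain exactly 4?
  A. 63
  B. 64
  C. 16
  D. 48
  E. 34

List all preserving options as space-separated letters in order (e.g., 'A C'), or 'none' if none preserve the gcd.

Answer: B C D

Derivation:
Old gcd = 4; gcd of others (without N[0]) = 4
New gcd for candidate v: gcd(4, v). Preserves old gcd iff gcd(4, v) = 4.
  Option A: v=63, gcd(4,63)=1 -> changes
  Option B: v=64, gcd(4,64)=4 -> preserves
  Option C: v=16, gcd(4,16)=4 -> preserves
  Option D: v=48, gcd(4,48)=4 -> preserves
  Option E: v=34, gcd(4,34)=2 -> changes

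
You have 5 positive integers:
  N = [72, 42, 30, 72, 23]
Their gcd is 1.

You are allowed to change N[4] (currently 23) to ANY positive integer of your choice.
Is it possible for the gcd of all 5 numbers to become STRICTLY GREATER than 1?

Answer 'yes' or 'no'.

Current gcd = 1
gcd of all OTHER numbers (without N[4]=23): gcd([72, 42, 30, 72]) = 6
The new gcd after any change is gcd(6, new_value).
This can be at most 6.
Since 6 > old gcd 1, the gcd CAN increase (e.g., set N[4] = 6).

Answer: yes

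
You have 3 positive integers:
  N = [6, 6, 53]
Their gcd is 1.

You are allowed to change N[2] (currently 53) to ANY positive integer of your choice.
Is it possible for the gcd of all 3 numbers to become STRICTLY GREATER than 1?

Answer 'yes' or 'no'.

Answer: yes

Derivation:
Current gcd = 1
gcd of all OTHER numbers (without N[2]=53): gcd([6, 6]) = 6
The new gcd after any change is gcd(6, new_value).
This can be at most 6.
Since 6 > old gcd 1, the gcd CAN increase (e.g., set N[2] = 6).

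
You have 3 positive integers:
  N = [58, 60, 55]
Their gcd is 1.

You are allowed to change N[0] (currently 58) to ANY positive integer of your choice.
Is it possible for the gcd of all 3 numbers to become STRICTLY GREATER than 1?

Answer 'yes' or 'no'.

Current gcd = 1
gcd of all OTHER numbers (without N[0]=58): gcd([60, 55]) = 5
The new gcd after any change is gcd(5, new_value).
This can be at most 5.
Since 5 > old gcd 1, the gcd CAN increase (e.g., set N[0] = 5).

Answer: yes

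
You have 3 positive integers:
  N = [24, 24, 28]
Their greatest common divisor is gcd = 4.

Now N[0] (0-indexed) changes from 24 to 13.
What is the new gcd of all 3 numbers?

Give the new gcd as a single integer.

Numbers: [24, 24, 28], gcd = 4
Change: index 0, 24 -> 13
gcd of the OTHER numbers (without index 0): gcd([24, 28]) = 4
New gcd = gcd(g_others, new_val) = gcd(4, 13) = 1

Answer: 1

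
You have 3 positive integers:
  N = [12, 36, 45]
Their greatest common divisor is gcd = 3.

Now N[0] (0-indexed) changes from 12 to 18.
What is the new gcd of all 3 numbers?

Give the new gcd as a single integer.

Numbers: [12, 36, 45], gcd = 3
Change: index 0, 12 -> 18
gcd of the OTHER numbers (without index 0): gcd([36, 45]) = 9
New gcd = gcd(g_others, new_val) = gcd(9, 18) = 9

Answer: 9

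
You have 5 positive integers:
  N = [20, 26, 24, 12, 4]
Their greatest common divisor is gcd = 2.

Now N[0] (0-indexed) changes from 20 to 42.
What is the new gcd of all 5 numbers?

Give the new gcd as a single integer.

Numbers: [20, 26, 24, 12, 4], gcd = 2
Change: index 0, 20 -> 42
gcd of the OTHER numbers (without index 0): gcd([26, 24, 12, 4]) = 2
New gcd = gcd(g_others, new_val) = gcd(2, 42) = 2

Answer: 2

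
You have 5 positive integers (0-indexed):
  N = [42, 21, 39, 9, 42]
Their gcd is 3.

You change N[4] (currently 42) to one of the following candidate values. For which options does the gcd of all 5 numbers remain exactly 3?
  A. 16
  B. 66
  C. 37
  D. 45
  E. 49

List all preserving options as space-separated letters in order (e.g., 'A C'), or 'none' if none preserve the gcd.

Old gcd = 3; gcd of others (without N[4]) = 3
New gcd for candidate v: gcd(3, v). Preserves old gcd iff gcd(3, v) = 3.
  Option A: v=16, gcd(3,16)=1 -> changes
  Option B: v=66, gcd(3,66)=3 -> preserves
  Option C: v=37, gcd(3,37)=1 -> changes
  Option D: v=45, gcd(3,45)=3 -> preserves
  Option E: v=49, gcd(3,49)=1 -> changes

Answer: B D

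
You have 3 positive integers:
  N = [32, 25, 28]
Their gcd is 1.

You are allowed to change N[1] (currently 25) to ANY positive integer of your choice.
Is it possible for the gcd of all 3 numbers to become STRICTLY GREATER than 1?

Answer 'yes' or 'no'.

Answer: yes

Derivation:
Current gcd = 1
gcd of all OTHER numbers (without N[1]=25): gcd([32, 28]) = 4
The new gcd after any change is gcd(4, new_value).
This can be at most 4.
Since 4 > old gcd 1, the gcd CAN increase (e.g., set N[1] = 4).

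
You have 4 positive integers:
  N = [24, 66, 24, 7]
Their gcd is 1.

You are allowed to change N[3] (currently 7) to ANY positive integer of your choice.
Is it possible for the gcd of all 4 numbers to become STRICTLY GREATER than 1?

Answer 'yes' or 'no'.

Current gcd = 1
gcd of all OTHER numbers (without N[3]=7): gcd([24, 66, 24]) = 6
The new gcd after any change is gcd(6, new_value).
This can be at most 6.
Since 6 > old gcd 1, the gcd CAN increase (e.g., set N[3] = 6).

Answer: yes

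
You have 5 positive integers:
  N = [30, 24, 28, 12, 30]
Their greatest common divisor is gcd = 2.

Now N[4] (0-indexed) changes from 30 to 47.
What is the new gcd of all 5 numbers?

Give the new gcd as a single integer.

Numbers: [30, 24, 28, 12, 30], gcd = 2
Change: index 4, 30 -> 47
gcd of the OTHER numbers (without index 4): gcd([30, 24, 28, 12]) = 2
New gcd = gcd(g_others, new_val) = gcd(2, 47) = 1

Answer: 1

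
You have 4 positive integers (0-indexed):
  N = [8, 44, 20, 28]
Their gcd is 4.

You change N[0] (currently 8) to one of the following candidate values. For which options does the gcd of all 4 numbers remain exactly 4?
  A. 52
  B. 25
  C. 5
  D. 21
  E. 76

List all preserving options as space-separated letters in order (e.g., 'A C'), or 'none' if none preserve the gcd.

Old gcd = 4; gcd of others (without N[0]) = 4
New gcd for candidate v: gcd(4, v). Preserves old gcd iff gcd(4, v) = 4.
  Option A: v=52, gcd(4,52)=4 -> preserves
  Option B: v=25, gcd(4,25)=1 -> changes
  Option C: v=5, gcd(4,5)=1 -> changes
  Option D: v=21, gcd(4,21)=1 -> changes
  Option E: v=76, gcd(4,76)=4 -> preserves

Answer: A E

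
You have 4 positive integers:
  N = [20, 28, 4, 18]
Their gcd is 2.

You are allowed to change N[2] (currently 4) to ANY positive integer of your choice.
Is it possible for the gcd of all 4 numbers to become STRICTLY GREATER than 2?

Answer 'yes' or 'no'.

Current gcd = 2
gcd of all OTHER numbers (without N[2]=4): gcd([20, 28, 18]) = 2
The new gcd after any change is gcd(2, new_value).
This can be at most 2.
Since 2 = old gcd 2, the gcd can only stay the same or decrease.

Answer: no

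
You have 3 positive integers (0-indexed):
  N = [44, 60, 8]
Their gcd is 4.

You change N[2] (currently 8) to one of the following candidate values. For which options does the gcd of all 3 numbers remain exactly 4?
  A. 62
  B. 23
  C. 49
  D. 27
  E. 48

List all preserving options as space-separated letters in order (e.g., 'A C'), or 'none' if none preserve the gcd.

Old gcd = 4; gcd of others (without N[2]) = 4
New gcd for candidate v: gcd(4, v). Preserves old gcd iff gcd(4, v) = 4.
  Option A: v=62, gcd(4,62)=2 -> changes
  Option B: v=23, gcd(4,23)=1 -> changes
  Option C: v=49, gcd(4,49)=1 -> changes
  Option D: v=27, gcd(4,27)=1 -> changes
  Option E: v=48, gcd(4,48)=4 -> preserves

Answer: E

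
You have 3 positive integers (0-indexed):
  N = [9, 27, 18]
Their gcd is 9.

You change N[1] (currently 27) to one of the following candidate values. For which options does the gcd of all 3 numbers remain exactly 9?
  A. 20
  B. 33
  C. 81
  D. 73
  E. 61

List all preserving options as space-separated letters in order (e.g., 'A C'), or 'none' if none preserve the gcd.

Answer: C

Derivation:
Old gcd = 9; gcd of others (without N[1]) = 9
New gcd for candidate v: gcd(9, v). Preserves old gcd iff gcd(9, v) = 9.
  Option A: v=20, gcd(9,20)=1 -> changes
  Option B: v=33, gcd(9,33)=3 -> changes
  Option C: v=81, gcd(9,81)=9 -> preserves
  Option D: v=73, gcd(9,73)=1 -> changes
  Option E: v=61, gcd(9,61)=1 -> changes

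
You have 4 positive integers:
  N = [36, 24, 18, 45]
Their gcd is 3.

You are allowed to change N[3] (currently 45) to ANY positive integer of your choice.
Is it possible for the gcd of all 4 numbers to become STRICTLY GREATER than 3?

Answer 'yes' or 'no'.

Current gcd = 3
gcd of all OTHER numbers (without N[3]=45): gcd([36, 24, 18]) = 6
The new gcd after any change is gcd(6, new_value).
This can be at most 6.
Since 6 > old gcd 3, the gcd CAN increase (e.g., set N[3] = 6).

Answer: yes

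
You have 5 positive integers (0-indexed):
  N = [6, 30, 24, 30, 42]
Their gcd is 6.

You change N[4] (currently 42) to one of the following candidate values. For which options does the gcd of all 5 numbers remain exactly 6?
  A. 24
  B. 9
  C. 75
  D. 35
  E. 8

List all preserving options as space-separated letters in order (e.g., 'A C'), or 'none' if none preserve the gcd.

Old gcd = 6; gcd of others (without N[4]) = 6
New gcd for candidate v: gcd(6, v). Preserves old gcd iff gcd(6, v) = 6.
  Option A: v=24, gcd(6,24)=6 -> preserves
  Option B: v=9, gcd(6,9)=3 -> changes
  Option C: v=75, gcd(6,75)=3 -> changes
  Option D: v=35, gcd(6,35)=1 -> changes
  Option E: v=8, gcd(6,8)=2 -> changes

Answer: A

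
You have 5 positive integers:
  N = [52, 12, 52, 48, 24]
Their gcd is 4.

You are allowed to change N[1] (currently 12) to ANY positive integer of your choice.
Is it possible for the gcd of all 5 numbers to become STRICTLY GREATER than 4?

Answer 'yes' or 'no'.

Answer: no

Derivation:
Current gcd = 4
gcd of all OTHER numbers (without N[1]=12): gcd([52, 52, 48, 24]) = 4
The new gcd after any change is gcd(4, new_value).
This can be at most 4.
Since 4 = old gcd 4, the gcd can only stay the same or decrease.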